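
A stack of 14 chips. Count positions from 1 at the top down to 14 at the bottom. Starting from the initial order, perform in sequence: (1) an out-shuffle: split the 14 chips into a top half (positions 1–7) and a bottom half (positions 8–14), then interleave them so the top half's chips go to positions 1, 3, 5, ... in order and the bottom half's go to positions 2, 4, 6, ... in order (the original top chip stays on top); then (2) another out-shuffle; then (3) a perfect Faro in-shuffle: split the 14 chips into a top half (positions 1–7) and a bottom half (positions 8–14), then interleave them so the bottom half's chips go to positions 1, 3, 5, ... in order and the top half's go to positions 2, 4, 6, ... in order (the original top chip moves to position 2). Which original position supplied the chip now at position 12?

Undo the operations in reverse order, starting from position 12:
  undo op 3 (in-shuffle, from top half): 12 ← 6
  undo op 2 (out-shuffle, from bottom half): 6 ← 10
  undo op 1 (out-shuffle, from bottom half): 10 ← 12
So the chip at position 12 came from original position 12.

12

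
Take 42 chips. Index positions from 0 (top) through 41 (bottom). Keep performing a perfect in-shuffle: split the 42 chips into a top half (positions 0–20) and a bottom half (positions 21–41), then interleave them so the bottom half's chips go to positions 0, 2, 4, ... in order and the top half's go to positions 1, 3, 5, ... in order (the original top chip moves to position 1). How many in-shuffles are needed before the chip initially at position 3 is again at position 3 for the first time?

14

Follow position 3 under repeated in-shuffles:
3 → 7 → 15 → 31 → 20 → 41 → 40 → 38 → 34 → 26 → 10 → 21 → 0 → 1 → 3
It first returns after 14 in-shuffles.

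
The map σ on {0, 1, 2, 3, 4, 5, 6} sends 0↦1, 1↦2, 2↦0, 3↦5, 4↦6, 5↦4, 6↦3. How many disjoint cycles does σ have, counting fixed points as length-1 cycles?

2

Cycle decomposition: (0 1 2) (3 5 4 6).
2 cycles.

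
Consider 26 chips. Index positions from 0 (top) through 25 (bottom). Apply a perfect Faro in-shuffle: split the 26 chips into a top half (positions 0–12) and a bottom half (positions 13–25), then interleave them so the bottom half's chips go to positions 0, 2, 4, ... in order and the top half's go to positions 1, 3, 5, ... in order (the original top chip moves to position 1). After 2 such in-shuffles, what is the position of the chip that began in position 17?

17

Track the chip's position through each in-shuffle:
17 → 8 → 17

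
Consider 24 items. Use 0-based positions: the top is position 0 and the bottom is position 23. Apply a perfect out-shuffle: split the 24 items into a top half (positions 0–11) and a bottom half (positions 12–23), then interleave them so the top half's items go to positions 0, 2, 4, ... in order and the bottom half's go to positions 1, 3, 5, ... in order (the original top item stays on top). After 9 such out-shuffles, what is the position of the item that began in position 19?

Track the item's position through each out-shuffle:
19 → 15 → 7 → 14 → 5 → 10 → 20 → 17 → 11 → 22

22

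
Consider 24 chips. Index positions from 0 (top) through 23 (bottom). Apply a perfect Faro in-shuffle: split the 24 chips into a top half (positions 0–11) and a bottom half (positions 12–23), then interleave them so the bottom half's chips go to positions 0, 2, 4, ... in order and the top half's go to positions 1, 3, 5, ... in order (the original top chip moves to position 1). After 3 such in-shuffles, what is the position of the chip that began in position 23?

Track the chip's position through each in-shuffle:
23 → 22 → 20 → 16

16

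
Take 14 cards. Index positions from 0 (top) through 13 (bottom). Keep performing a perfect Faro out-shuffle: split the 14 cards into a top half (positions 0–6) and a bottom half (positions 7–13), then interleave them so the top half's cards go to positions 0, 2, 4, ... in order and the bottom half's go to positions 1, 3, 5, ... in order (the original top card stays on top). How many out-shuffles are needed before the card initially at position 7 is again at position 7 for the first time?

Follow position 7 under repeated out-shuffles:
7 → 1 → 2 → 4 → 8 → 3 → 6 → 12 → 11 → 9 → 5 → 10 → 7
It first returns after 12 out-shuffles.

12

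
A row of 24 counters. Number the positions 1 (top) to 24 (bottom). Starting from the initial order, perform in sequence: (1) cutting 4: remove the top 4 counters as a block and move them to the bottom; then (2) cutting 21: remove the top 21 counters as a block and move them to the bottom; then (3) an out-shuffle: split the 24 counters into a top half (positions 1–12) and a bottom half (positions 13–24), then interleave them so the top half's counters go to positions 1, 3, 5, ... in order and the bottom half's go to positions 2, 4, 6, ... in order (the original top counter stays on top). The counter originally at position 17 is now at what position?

Track the counter from position 17 forward through each operation:
  after op 1 (cut 4): 17 → 13
  after op 2 (cut 21): 13 → 16
  after op 3 (out-shuffle): 16 → 8

8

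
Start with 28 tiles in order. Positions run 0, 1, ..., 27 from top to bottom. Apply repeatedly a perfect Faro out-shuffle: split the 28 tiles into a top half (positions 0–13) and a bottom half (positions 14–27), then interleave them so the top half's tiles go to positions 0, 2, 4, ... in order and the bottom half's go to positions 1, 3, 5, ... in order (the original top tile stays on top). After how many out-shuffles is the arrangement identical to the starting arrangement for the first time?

The out-shuffle permutes the 28 positions with cycle lengths [1, 1, 2, 6, 18].
Every tile is home exactly when every cycle has completed a whole number of laps, i.e. after lcm(1, 2, 6, 18) = 18 out-shuffles.

18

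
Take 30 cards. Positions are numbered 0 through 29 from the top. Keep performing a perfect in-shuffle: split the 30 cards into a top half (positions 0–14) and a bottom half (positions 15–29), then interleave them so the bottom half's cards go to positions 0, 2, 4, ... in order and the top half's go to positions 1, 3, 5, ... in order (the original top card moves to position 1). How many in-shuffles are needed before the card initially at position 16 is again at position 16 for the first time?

5

Follow position 16 under repeated in-shuffles:
16 → 2 → 5 → 11 → 23 → 16
It first returns after 5 in-shuffles.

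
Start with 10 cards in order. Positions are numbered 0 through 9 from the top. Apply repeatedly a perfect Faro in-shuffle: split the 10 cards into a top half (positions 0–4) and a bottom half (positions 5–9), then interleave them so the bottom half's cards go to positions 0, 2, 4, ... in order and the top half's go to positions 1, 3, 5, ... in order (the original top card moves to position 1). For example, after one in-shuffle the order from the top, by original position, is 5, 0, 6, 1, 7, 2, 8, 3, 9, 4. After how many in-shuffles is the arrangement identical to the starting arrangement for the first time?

10

The in-shuffle permutes the 10 positions with cycle lengths [10].
Every card is home exactly when every cycle has completed a whole number of laps, i.e. after lcm(10) = 10 in-shuffles.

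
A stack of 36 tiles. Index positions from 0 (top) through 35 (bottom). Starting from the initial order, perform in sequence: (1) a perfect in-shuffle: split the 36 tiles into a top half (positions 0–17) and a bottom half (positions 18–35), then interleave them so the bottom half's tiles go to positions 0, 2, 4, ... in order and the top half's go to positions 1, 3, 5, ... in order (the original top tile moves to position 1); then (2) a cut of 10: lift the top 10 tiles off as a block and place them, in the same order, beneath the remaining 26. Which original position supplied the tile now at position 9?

9

Undo the operations in reverse order, starting from position 9:
  undo op 2 (cut 10): 9 ← 19
  undo op 1 (in-shuffle, from top half): 19 ← 9
So the tile at position 9 came from original position 9.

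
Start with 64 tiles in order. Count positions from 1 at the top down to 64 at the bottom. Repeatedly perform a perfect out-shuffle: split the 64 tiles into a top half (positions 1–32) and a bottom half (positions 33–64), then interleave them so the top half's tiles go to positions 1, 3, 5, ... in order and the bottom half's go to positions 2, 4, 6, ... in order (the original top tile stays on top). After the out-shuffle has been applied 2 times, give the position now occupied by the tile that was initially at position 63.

60

Track the tile's position through each out-shuffle:
63 → 62 → 60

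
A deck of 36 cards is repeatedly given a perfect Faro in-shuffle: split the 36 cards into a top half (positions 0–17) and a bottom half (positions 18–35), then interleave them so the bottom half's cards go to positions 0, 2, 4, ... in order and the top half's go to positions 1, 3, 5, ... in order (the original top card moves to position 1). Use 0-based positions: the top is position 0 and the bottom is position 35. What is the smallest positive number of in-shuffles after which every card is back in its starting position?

36

The in-shuffle permutes the 36 positions with cycle lengths [36].
Every card is home exactly when every cycle has completed a whole number of laps, i.e. after lcm(36) = 36 in-shuffles.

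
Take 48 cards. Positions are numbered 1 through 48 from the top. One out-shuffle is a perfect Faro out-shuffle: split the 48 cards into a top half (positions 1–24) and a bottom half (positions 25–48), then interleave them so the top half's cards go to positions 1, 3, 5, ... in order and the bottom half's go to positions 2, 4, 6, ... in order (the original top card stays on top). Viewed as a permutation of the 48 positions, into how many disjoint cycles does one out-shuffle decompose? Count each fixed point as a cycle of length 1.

4

Trace each unvisited position around until it returns:
(1) (2 3 5 9 17 33 ... len 23) (6 11 21 41 34 20 ... len 23) (48)
4 cycles in total.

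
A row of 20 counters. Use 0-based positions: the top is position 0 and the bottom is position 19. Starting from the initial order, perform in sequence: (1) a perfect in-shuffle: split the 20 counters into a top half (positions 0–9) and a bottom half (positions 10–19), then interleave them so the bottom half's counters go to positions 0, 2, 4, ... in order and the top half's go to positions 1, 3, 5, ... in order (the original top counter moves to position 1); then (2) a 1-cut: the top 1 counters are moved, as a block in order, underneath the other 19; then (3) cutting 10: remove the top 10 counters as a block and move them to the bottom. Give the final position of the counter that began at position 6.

2

Track the counter from position 6 forward through each operation:
  after op 1 (in-shuffle): 6 → 13
  after op 2 (cut 1): 13 → 12
  after op 3 (cut 10): 12 → 2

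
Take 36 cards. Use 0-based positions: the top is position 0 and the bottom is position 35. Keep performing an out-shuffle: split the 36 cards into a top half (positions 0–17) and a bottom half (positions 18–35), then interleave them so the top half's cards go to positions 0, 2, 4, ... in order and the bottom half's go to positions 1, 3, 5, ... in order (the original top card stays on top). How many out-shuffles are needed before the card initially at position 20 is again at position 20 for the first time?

3

Follow position 20 under repeated out-shuffles:
20 → 5 → 10 → 20
It first returns after 3 out-shuffles.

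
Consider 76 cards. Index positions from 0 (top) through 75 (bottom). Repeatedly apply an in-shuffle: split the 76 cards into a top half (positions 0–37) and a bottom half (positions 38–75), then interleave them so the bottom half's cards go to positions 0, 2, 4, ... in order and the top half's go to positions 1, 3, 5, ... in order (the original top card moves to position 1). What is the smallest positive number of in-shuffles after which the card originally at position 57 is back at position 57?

Follow position 57 under repeated in-shuffles:
57 → 38 → 0 → 1 → 3 → 7 → 15 → 31 → ... → 57 (length 30)
It first returns after 30 in-shuffles.

30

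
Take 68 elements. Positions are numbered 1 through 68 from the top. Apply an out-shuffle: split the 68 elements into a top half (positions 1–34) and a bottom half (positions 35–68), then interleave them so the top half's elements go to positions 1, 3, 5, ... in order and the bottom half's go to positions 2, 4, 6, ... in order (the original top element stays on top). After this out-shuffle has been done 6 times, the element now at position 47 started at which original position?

8

Work backwards from position 47, undoing one out-shuffle at a time:
47 ← 24 ← 46 ← 57 ← 29 ← 15 ← 8
So the element now at position 47 started at position 8.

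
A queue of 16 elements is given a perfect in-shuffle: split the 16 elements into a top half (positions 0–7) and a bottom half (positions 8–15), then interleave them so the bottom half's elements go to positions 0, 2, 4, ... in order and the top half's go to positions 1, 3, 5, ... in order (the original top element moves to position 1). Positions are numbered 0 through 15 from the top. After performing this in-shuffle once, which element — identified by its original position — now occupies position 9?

4

Work backwards from position 9, undoing one in-shuffle at a time:
9 ← 4
So the element now at position 9 started at position 4.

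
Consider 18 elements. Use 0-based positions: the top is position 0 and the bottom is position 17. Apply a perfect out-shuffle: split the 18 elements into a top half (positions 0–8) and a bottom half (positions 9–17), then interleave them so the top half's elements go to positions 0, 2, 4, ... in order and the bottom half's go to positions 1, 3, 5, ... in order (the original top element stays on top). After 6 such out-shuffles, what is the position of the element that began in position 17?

17

Position 17 is a fixed point of every out-shuffle, so the element never moves.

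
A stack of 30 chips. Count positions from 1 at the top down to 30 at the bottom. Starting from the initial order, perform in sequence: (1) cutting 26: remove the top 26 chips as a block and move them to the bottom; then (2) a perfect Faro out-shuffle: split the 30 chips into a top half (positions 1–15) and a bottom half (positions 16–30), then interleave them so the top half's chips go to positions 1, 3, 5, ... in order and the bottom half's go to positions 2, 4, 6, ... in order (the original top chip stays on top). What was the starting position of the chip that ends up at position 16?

Undo the operations in reverse order, starting from position 16:
  undo op 2 (out-shuffle, from bottom half): 16 ← 23
  undo op 1 (cut 26): 23 ← 19
So the chip at position 16 came from original position 19.

19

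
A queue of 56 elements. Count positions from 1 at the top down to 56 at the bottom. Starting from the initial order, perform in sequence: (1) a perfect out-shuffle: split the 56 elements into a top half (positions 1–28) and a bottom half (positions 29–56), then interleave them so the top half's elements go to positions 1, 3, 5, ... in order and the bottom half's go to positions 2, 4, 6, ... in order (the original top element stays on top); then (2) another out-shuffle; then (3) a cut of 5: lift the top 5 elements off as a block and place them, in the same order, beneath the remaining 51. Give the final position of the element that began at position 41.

46

Track the element from position 41 forward through each operation:
  after op 1 (out-shuffle): 41 → 26
  after op 2 (out-shuffle): 26 → 51
  after op 3 (cut 5): 51 → 46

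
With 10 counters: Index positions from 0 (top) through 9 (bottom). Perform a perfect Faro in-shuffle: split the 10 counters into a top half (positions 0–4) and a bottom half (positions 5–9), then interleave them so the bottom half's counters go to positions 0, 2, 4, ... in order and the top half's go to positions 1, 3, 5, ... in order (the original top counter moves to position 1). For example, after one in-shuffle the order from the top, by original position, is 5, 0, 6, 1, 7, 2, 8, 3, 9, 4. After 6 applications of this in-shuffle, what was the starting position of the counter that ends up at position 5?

Work backwards from position 5, undoing one in-shuffle at a time:
5 ← 2 ← 6 ← 8 ← 9 ← 4 ← 7
So the counter now at position 5 started at position 7.

7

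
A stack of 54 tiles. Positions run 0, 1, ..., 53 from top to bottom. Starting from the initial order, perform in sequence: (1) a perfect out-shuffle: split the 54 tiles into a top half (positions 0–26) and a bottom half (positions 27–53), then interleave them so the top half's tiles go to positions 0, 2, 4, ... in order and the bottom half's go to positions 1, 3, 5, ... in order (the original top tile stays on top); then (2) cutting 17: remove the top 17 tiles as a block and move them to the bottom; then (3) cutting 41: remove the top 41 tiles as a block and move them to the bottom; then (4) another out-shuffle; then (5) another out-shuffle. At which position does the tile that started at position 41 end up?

Track the tile from position 41 forward through each operation:
  after op 1 (out-shuffle): 41 → 29
  after op 2 (cut 17): 29 → 12
  after op 3 (cut 41): 12 → 25
  after op 4 (out-shuffle): 25 → 50
  after op 5 (out-shuffle): 50 → 47

47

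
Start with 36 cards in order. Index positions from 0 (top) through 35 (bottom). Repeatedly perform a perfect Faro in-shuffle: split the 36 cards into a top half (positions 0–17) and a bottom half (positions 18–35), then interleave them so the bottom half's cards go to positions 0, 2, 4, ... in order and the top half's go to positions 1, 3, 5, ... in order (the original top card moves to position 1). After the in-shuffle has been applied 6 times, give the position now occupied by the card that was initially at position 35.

Track the card's position through each in-shuffle:
35 → 34 → 32 → 28 → 20 → 4 → 9

9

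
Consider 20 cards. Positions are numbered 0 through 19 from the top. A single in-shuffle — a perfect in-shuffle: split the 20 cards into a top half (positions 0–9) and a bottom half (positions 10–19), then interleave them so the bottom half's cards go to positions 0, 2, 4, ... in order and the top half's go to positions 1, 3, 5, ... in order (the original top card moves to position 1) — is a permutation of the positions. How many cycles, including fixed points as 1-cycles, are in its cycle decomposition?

Trace each unvisited position around until it returns:
(0 1 3 7 15 10) (2 5 11) (4 9 19 18 16 12) (6 13) (8 17 14)
5 cycles in total.

5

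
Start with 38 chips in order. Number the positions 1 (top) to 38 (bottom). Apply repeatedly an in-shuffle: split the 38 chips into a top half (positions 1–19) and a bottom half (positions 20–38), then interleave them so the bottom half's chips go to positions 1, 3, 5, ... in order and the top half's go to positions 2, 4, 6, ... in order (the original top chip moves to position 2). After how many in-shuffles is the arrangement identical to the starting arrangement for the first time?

The in-shuffle permutes the 38 positions with cycle lengths [2, 12, 12, 12].
Every chip is home exactly when every cycle has completed a whole number of laps, i.e. after lcm(2, 12) = 12 in-shuffles.

12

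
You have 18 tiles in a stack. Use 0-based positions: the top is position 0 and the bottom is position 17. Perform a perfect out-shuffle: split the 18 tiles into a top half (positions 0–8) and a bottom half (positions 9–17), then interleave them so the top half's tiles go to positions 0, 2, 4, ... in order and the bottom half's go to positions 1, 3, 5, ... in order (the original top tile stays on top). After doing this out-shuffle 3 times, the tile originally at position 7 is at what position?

Track the tile's position through each out-shuffle:
7 → 14 → 11 → 5

5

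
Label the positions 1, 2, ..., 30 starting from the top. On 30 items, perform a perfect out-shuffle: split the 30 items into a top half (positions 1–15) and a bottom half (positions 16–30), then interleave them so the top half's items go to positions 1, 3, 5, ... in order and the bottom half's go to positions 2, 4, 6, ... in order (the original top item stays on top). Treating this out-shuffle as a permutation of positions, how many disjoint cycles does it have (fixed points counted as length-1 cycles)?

3

Trace each unvisited position around until it returns:
(1) (2 3 5 9 17 4 ... len 28) (30)
3 cycles in total.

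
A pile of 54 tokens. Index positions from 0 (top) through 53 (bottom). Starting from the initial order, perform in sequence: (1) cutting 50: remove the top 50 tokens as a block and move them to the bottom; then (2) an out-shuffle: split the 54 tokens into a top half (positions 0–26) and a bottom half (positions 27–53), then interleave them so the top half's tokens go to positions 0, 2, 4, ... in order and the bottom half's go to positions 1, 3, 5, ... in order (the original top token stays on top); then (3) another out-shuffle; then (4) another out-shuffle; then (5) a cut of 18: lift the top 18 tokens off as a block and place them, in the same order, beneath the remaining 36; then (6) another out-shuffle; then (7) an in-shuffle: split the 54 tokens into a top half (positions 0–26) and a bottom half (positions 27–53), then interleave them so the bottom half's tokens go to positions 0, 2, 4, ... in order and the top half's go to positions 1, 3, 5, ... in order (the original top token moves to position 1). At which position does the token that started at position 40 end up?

Track the token from position 40 forward through each operation:
  after op 1 (cut 50): 40 → 44
  after op 2 (out-shuffle): 44 → 35
  after op 3 (out-shuffle): 35 → 17
  after op 4 (out-shuffle): 17 → 34
  after op 5 (cut 18): 34 → 16
  after op 6 (out-shuffle): 16 → 32
  after op 7 (in-shuffle): 32 → 10

10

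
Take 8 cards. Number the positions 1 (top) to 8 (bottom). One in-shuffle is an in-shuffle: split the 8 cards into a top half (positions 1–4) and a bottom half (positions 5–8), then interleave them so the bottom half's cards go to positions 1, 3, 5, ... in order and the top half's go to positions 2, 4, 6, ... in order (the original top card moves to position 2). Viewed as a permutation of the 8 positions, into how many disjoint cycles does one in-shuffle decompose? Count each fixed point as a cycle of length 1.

2

Trace each unvisited position around until it returns:
(1 2 4 8 7 5) (3 6)
2 cycles in total.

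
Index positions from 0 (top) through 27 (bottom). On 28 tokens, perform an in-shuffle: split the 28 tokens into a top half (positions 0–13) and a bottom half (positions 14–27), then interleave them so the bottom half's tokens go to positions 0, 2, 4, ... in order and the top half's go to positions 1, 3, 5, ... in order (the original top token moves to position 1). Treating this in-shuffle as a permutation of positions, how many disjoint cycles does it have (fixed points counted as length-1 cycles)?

1

Trace each unvisited position around until it returns:
(0 1 3 7 15 2 ... len 28)
1 cycle in total.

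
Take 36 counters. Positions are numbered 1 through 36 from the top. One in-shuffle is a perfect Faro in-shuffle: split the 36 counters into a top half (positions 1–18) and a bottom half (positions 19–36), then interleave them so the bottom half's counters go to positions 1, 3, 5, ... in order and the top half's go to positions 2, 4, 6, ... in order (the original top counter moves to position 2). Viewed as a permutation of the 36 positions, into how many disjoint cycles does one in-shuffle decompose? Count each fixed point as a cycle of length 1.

1

Trace each unvisited position around until it returns:
(1 2 4 8 16 32 ... len 36)
1 cycle in total.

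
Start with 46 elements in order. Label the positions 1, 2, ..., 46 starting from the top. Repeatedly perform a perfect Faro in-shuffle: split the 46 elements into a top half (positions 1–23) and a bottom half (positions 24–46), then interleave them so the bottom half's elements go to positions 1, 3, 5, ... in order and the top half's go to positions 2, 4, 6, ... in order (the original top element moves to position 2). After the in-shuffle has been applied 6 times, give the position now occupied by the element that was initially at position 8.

Track the element's position through each in-shuffle:
8 → 16 → 32 → 17 → 34 → 21 → 42

42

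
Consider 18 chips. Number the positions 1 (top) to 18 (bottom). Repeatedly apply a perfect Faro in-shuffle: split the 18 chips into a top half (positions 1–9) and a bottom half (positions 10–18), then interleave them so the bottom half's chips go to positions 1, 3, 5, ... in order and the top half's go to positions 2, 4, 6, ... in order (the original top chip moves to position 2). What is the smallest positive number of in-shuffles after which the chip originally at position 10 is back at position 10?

Follow position 10 under repeated in-shuffles:
10 → 1 → 2 → 4 → 8 → 16 → 13 → 7 → 14 → 9 → 18 → 17 → 15 → 11 → 3 → 6 → 12 → 5 → 10
It first returns after 18 in-shuffles.

18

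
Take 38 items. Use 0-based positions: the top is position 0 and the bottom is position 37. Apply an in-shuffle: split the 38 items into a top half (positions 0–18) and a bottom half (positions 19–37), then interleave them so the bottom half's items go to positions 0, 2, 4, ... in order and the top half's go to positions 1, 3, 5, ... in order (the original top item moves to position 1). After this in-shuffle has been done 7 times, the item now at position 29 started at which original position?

23

Work backwards from position 29, undoing one in-shuffle at a time:
29 ← 14 ← 26 ← 32 ← 35 ← 17 ← 8 ← 23
So the item now at position 29 started at position 23.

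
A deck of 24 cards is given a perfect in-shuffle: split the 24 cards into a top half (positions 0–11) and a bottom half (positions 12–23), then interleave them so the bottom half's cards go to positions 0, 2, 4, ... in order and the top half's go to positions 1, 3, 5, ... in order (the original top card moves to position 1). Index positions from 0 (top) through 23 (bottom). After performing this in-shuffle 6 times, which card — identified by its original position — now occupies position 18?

20

Work backwards from position 18, undoing one in-shuffle at a time:
18 ← 21 ← 10 ← 17 ← 8 ← 16 ← 20
So the card now at position 18 started at position 20.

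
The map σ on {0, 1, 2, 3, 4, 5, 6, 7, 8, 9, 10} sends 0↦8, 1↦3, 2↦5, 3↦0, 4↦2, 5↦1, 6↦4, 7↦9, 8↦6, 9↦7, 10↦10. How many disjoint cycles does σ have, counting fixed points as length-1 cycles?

Cycle decomposition: (0 8 6 4 2 5 1 3) (7 9) (10).
3 cycles.

3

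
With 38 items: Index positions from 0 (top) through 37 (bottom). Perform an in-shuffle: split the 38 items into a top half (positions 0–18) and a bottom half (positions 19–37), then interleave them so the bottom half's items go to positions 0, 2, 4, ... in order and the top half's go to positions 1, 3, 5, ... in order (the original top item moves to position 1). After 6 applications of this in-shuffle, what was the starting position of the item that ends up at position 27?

36

Work backwards from position 27, undoing one in-shuffle at a time:
27 ← 13 ← 6 ← 22 ← 30 ← 34 ← 36
So the item now at position 27 started at position 36.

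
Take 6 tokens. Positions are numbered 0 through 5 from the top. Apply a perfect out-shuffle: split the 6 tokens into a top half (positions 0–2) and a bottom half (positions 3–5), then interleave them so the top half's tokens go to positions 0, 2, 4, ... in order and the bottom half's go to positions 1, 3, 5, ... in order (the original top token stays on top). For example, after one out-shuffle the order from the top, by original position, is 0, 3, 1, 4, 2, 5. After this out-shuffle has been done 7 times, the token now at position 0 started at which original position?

0

Work backwards from position 0, undoing one out-shuffle at a time:
0 ← 0 ← 0 ← 0 ← 0 ← 0 ← 0 ← 0
So the token now at position 0 started at position 0.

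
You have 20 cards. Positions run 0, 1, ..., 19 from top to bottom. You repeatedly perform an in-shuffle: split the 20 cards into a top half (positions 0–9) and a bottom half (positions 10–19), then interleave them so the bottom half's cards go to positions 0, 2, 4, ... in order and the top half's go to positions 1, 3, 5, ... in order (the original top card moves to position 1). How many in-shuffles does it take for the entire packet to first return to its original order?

6

The in-shuffle permutes the 20 positions with cycle lengths [2, 3, 3, 6, 6].
Every card is home exactly when every cycle has completed a whole number of laps, i.e. after lcm(2, 3, 6) = 6 in-shuffles.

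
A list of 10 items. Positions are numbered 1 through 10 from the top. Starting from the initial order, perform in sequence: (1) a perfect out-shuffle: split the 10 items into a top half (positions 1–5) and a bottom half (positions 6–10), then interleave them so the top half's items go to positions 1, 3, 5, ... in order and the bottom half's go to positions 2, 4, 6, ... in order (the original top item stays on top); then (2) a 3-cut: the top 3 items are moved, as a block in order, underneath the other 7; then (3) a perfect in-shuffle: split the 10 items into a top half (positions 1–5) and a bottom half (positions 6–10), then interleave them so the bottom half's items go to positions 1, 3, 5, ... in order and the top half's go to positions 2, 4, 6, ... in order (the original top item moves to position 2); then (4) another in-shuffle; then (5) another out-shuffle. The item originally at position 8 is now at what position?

1

Track the item from position 8 forward through each operation:
  after op 1 (out-shuffle): 8 → 6
  after op 2 (cut 3): 6 → 3
  after op 3 (in-shuffle): 3 → 6
  after op 4 (in-shuffle): 6 → 1
  after op 5 (out-shuffle): 1 → 1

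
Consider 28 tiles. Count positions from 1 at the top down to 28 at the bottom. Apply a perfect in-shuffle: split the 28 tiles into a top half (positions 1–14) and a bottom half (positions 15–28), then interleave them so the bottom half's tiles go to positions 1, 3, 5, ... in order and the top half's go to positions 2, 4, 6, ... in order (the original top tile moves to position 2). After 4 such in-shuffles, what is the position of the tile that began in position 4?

6

Track the tile's position through each in-shuffle:
4 → 8 → 16 → 3 → 6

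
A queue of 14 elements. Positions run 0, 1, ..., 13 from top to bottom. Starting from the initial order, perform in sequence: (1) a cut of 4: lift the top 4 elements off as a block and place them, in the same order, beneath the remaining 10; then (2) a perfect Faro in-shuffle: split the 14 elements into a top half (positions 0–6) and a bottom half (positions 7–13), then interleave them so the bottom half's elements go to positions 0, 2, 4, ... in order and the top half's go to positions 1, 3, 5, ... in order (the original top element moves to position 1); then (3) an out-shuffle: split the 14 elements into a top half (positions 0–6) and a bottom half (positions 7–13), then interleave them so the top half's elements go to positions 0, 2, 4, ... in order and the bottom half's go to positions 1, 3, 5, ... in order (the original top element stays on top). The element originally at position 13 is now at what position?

Track the element from position 13 forward through each operation:
  after op 1 (cut 4): 13 → 9
  after op 2 (in-shuffle): 9 → 4
  after op 3 (out-shuffle): 4 → 8

8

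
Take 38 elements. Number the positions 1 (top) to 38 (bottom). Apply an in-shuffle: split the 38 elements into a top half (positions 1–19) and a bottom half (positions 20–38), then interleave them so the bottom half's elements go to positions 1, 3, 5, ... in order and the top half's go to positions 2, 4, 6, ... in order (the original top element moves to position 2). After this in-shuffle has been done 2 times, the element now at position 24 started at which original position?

6

Work backwards from position 24, undoing one in-shuffle at a time:
24 ← 12 ← 6
So the element now at position 24 started at position 6.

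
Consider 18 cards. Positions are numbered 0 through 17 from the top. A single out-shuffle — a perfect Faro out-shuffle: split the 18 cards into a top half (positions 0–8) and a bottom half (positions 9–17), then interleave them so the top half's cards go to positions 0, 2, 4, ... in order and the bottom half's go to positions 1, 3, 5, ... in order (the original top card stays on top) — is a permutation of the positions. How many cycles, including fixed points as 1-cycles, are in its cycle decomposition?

4

Trace each unvisited position around until it returns:
(0) (1 2 4 8 16 15 13 9) (3 6 12 7 14 11 5 10) (17)
4 cycles in total.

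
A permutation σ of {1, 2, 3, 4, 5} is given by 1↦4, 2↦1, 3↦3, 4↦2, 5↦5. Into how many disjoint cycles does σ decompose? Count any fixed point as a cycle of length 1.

3

Cycle decomposition: (1 4 2) (3) (5).
3 cycles.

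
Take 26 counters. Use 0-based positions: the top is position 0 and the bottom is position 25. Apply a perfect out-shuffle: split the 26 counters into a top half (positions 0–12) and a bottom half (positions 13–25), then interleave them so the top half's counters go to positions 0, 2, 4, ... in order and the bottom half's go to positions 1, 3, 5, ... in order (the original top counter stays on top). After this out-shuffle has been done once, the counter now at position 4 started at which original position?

Work backwards from position 4, undoing one out-shuffle at a time:
4 ← 2
So the counter now at position 4 started at position 2.

2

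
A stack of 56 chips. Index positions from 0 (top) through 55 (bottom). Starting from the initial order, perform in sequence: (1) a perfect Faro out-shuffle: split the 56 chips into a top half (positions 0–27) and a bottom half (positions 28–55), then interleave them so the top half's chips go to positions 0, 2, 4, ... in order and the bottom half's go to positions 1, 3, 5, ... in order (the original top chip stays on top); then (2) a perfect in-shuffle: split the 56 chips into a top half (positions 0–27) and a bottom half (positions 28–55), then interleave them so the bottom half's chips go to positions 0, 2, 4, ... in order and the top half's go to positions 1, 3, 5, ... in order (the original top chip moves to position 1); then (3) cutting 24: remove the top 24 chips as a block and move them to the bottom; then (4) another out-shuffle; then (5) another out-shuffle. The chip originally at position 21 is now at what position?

16

Track the chip from position 21 forward through each operation:
  after op 1 (out-shuffle): 21 → 42
  after op 2 (in-shuffle): 42 → 28
  after op 3 (cut 24): 28 → 4
  after op 4 (out-shuffle): 4 → 8
  after op 5 (out-shuffle): 8 → 16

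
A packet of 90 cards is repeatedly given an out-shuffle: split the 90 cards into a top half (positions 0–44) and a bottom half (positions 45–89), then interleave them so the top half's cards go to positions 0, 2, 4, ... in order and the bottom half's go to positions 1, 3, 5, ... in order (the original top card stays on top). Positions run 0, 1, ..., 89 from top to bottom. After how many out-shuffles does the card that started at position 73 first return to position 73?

11

Follow position 73 under repeated out-shuffles:
73 → 57 → 25 → 50 → 11 → 22 → 44 → 88 → 87 → 85 → 81 → 73
It first returns after 11 out-shuffles.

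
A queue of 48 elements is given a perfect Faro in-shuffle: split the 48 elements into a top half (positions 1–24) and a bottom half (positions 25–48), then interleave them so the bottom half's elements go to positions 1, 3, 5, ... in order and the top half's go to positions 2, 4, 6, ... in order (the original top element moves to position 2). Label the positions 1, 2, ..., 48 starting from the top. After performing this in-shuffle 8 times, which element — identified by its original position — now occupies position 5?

45

Work backwards from position 5, undoing one in-shuffle at a time:
5 ← 27 ← 38 ← 19 ← 34 ← 17 ← 33 ← 41 ← 45
So the element now at position 5 started at position 45.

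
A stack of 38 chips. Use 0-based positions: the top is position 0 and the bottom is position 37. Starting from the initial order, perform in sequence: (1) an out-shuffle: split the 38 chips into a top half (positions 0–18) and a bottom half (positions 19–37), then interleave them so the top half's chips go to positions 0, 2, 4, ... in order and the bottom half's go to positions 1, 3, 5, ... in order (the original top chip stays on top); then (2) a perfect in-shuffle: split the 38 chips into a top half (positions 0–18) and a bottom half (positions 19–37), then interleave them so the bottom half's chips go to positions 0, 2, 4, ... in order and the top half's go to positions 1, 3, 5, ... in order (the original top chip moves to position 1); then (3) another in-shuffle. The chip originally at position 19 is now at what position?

7

Track the chip from position 19 forward through each operation:
  after op 1 (out-shuffle): 19 → 1
  after op 2 (in-shuffle): 1 → 3
  after op 3 (in-shuffle): 3 → 7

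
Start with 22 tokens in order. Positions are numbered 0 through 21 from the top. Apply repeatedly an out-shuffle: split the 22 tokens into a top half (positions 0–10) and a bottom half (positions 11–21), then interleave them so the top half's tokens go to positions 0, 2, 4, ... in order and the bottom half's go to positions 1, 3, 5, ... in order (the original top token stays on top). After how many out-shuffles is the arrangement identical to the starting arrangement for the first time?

6

The out-shuffle permutes the 22 positions with cycle lengths [1, 1, 2, 3, 3, 6, 6].
Every token is home exactly when every cycle has completed a whole number of laps, i.e. after lcm(1, 2, 3, 6) = 6 out-shuffles.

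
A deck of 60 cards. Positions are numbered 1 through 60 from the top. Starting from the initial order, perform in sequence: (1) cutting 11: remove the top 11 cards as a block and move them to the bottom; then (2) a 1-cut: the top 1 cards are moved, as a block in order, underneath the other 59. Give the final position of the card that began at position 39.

27

Track the card from position 39 forward through each operation:
  after op 1 (cut 11): 39 → 28
  after op 2 (cut 1): 28 → 27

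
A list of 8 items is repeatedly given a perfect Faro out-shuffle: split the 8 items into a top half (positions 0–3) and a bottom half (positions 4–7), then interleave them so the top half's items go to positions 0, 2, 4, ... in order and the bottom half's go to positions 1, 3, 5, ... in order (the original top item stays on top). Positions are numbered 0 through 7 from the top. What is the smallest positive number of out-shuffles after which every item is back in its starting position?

3

The out-shuffle permutes the 8 positions with cycle lengths [1, 1, 3, 3].
Every item is home exactly when every cycle has completed a whole number of laps, i.e. after lcm(1, 3) = 3 out-shuffles.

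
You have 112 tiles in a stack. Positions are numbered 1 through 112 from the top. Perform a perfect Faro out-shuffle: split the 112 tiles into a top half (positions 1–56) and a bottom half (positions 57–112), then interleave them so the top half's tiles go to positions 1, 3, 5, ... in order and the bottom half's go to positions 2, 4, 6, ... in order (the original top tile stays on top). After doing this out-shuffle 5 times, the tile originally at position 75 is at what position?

38

Track the tile's position through each out-shuffle:
75 → 38 → 75 → 38 → 75 → 38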